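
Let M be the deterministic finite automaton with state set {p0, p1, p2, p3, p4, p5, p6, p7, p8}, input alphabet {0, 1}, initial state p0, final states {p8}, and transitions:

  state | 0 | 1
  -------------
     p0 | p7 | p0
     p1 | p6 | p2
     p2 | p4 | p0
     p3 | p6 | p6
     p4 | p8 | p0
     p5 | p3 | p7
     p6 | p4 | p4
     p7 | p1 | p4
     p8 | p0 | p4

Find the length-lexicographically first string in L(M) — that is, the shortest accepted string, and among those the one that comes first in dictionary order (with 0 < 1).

010

A breadth-first search from p0 reaches an accepting state first via the path p0 → p7 → p4 → p8 on input 010.
No string of length < 3 is accepted (BFS exhausts all shorter strings without reaching an accepting state), and 010 is the lexicographically least accepting string of length 3.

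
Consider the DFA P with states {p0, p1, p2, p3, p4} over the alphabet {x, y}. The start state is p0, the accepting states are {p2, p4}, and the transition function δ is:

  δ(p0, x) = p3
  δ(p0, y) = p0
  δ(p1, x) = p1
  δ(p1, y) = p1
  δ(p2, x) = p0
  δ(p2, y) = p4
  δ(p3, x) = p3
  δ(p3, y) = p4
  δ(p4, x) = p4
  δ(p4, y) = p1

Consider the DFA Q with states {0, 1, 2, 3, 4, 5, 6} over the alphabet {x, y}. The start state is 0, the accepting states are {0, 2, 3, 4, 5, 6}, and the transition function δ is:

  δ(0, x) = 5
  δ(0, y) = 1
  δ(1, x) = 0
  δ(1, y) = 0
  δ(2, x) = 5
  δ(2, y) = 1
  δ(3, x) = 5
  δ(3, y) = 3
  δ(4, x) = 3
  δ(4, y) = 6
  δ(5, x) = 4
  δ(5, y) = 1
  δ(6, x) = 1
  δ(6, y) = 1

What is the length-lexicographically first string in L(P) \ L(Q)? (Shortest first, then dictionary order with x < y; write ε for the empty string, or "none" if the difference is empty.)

xy

The string xy is accepted by P but not by Q.
No shorter string lies in the difference, and xy is the lexicographically first length-2 string in L(P) \ L(Q).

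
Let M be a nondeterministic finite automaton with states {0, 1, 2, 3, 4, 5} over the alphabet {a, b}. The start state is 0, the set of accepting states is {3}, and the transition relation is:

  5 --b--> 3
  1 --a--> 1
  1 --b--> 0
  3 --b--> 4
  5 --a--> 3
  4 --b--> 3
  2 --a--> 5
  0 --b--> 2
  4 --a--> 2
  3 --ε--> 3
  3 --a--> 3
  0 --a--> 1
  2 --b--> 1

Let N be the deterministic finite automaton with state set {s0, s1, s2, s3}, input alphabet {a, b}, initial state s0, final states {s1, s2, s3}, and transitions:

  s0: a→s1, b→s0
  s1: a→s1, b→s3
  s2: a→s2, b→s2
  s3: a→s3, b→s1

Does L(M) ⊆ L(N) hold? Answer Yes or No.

Yes

Exploring the product automaton M × N from the start pair (0, s0), following both machines on each input symbol, reaches 15 state pairs: (0, s0), (1, s1), (2, s0), (0, s3), (5, s1), (1, s0), (1, s3), (2, s1), (3, s1), (3, s3), (0, s1), (4, s3), (4, s1), (2, s3), (5, s3).
M accepts in {3} and N accepts in {s1, s2, s3}. The reachable pairs whose M-component is accepting are (3, s1), (3, s3); in each of them the N-component is accepting too, so the product for L(M) \ L(N) (M-component accepting, N-component rejecting) has no reachable accepting pair and the difference is empty.
Hence every string in L(M) is also in L(N).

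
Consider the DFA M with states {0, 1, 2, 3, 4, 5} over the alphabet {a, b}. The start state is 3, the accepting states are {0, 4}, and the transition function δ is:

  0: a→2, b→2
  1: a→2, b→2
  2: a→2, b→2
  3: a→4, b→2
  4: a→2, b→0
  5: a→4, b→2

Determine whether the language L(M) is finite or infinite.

The useful states (reachable from 3 and able to reach an accepting state) are {0, 3, 4}.
Restricted to these states the transition graph has no cycle, so every accepting path has bounded length and L is finite.

finite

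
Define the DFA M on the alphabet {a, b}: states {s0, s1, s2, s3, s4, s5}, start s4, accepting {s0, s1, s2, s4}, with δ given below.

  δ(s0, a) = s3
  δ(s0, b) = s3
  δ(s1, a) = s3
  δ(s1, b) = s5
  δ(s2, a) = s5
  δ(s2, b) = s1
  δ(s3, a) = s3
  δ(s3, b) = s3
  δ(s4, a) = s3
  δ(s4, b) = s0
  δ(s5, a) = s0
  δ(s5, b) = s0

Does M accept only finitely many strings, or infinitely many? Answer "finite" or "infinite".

The useful states (reachable from s4 and able to reach an accepting state) are {s0, s4}.
Restricted to these states the transition graph has no cycle, so every accepting path has bounded length and L is finite.

finite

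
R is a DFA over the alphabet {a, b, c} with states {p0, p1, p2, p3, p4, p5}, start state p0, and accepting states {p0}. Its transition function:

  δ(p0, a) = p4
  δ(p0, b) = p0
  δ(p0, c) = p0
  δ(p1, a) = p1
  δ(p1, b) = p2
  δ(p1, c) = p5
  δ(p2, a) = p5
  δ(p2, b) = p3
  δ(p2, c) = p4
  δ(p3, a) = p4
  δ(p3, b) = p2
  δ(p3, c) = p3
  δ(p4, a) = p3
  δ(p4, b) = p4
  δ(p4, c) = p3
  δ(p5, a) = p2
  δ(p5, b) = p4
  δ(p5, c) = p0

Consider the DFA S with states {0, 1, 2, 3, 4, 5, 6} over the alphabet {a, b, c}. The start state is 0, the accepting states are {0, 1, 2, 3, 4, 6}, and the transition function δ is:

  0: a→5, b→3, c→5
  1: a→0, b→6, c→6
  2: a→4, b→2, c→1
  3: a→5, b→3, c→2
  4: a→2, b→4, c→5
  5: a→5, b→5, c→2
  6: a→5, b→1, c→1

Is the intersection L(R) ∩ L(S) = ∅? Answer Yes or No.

No

The empty string ε is accepted by both R and S.
Hence L(R) ∩ L(S) ≠ ∅.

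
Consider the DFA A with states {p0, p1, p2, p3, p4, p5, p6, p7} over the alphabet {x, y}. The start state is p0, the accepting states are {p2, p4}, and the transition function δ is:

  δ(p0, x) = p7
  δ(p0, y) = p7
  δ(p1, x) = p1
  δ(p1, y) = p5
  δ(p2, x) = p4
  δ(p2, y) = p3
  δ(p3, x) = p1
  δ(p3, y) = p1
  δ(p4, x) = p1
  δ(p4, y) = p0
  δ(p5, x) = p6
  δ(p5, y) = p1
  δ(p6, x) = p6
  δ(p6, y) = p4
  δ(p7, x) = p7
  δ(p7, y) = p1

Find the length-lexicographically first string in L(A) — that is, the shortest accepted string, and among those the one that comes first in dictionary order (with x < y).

xyyxy

A breadth-first search from p0 reaches an accepting state first via the path p0 → p7 → p1 → p5 → p6 → p4 on input xyyxy.
No string of length < 5 is accepted (BFS exhausts all shorter strings without reaching an accepting state), and xyyxy is the lexicographically least accepting string of length 5.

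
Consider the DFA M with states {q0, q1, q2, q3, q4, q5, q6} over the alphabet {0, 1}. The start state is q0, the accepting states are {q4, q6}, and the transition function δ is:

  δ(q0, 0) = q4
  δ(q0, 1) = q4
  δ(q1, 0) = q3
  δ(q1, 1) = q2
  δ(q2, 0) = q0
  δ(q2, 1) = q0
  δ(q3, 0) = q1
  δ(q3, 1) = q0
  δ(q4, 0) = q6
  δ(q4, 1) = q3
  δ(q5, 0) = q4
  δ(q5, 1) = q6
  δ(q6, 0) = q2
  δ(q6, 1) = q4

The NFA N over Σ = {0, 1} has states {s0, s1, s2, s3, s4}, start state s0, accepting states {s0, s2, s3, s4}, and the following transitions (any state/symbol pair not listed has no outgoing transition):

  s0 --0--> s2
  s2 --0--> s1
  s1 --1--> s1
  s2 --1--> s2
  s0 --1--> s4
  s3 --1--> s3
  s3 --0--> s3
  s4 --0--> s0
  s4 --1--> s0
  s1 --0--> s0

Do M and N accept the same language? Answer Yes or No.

No

The string 00 is accepted by M but rejected by N.
So L(M) ≠ L(N).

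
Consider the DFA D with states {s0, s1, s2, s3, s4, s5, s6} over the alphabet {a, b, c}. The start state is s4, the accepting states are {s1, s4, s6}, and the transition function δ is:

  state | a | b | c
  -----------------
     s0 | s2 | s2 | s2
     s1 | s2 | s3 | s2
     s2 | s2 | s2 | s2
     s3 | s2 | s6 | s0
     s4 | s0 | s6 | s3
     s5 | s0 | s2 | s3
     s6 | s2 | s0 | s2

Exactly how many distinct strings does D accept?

3

The useful subgraph on states {s3, s4, s6} is acyclic, so L(D) is finite; the longest accepting path visits 3 useful states, giving maximum string length 2.
Counting accepting paths from s4 by length: 1 of length 0, 1 of length 1, 1 of length 2. Total 3.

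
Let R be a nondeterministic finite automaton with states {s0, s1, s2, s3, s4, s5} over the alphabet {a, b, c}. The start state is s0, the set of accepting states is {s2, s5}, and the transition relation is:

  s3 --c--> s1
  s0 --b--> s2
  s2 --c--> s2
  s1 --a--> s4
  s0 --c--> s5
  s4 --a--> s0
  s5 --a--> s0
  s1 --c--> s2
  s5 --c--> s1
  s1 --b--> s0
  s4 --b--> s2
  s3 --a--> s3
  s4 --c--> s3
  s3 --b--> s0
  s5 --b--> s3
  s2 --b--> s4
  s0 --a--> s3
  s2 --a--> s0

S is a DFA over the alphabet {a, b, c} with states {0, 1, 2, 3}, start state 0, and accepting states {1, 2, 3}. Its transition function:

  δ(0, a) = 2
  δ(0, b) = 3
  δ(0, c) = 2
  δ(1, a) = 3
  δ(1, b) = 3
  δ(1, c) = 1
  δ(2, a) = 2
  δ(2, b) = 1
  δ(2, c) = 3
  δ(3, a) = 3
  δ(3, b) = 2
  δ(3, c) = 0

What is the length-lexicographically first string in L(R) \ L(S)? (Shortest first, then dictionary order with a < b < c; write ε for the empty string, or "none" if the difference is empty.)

The string bc is accepted by R but not by S.
No shorter string lies in the difference, and bc is the lexicographically first length-2 string in L(R) \ L(S).

bc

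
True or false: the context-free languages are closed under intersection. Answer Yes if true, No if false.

{aⁿbⁿcᵐ : m,n≥0} and {aᵐbⁿcⁿ : m,n≥0} are both context-free, but their intersection {aⁿbⁿcⁿ : n≥0} is not (pumping lemma).

No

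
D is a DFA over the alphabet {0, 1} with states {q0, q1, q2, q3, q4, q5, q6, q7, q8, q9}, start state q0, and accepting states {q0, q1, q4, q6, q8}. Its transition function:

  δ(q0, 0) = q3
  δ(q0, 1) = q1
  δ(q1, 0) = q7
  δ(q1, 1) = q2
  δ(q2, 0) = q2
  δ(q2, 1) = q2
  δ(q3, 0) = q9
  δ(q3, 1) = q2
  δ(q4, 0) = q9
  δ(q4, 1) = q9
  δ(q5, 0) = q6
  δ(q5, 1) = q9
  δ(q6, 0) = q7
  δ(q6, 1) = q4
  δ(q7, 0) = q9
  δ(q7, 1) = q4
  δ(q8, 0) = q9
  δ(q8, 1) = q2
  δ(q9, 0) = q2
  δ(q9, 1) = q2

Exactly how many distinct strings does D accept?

3

The useful subgraph on states {q0, q1, q4, q7} is acyclic, so L(D) is finite; the longest accepting path visits 4 useful states, giving maximum string length 3.
Counting accepting paths from q0 by length: 1 of length 0, 1 of length 1, 1 of length 3. Total 3.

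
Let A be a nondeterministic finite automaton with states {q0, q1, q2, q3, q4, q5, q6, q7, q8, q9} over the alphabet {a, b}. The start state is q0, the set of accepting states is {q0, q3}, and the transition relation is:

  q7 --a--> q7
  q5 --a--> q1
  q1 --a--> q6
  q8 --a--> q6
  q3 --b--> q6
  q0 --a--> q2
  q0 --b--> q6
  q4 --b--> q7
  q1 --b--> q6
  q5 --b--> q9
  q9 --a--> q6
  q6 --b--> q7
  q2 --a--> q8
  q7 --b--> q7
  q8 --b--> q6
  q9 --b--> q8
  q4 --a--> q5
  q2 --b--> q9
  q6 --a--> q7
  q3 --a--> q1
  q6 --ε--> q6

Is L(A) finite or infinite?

The useful states (reachable from q0 and able to reach an accepting state) are {q0}.
Restricted to these states the transition graph has no cycle, so every accepting path has bounded length and L is finite.

finite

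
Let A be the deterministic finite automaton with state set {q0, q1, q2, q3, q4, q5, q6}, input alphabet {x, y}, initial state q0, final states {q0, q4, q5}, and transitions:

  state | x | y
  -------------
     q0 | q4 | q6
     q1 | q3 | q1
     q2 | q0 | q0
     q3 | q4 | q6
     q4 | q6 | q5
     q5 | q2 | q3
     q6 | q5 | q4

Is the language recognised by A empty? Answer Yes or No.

The empty string ε is accepted: the run q0 ends in the accepting state q0.
Since at least one string is accepted, L(A) is not empty.

No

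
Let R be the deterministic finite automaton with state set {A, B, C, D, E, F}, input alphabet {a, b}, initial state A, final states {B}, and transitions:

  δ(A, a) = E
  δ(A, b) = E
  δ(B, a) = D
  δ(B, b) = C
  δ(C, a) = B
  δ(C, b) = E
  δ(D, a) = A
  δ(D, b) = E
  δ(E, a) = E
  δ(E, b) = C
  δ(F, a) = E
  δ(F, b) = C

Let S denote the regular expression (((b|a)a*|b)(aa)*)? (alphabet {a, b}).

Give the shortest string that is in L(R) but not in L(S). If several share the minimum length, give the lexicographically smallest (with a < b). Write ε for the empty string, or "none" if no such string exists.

aba

The string aba is accepted by R but not by S.
No shorter string lies in the difference, and aba is the lexicographically first length-3 string in L(R) \ L(S).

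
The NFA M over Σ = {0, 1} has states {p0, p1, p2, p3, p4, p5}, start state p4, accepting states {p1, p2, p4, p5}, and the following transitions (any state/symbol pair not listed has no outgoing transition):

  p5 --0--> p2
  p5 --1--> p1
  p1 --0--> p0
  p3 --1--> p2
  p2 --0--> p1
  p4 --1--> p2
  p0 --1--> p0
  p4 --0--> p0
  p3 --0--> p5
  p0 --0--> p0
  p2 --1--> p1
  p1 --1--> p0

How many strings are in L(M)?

4

The useful subgraph on states {p1, p2, p4} is acyclic, so L(M) is finite; the longest accepting path visits 3 useful states, giving maximum string length 2.
Counting accepting paths from p4 by length: 1 of length 0, 1 of length 1, 2 of length 2. Total 4.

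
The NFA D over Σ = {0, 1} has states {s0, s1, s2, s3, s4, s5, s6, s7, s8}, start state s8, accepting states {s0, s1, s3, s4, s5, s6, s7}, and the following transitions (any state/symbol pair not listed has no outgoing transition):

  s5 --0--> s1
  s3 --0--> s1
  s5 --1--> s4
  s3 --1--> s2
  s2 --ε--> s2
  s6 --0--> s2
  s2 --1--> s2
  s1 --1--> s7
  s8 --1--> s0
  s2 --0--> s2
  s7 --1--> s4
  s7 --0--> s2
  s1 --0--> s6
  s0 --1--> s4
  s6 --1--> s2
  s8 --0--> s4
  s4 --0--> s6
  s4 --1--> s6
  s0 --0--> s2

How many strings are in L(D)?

The useful subgraph on states {s0, s4, s6, s8} is acyclic, so L(D) is finite; the longest accepting path visits 4 useful states, giving maximum string length 3.
Counting accepting paths from s8 by length: 2 of length 1, 3 of length 2, 2 of length 3. Total 7.

7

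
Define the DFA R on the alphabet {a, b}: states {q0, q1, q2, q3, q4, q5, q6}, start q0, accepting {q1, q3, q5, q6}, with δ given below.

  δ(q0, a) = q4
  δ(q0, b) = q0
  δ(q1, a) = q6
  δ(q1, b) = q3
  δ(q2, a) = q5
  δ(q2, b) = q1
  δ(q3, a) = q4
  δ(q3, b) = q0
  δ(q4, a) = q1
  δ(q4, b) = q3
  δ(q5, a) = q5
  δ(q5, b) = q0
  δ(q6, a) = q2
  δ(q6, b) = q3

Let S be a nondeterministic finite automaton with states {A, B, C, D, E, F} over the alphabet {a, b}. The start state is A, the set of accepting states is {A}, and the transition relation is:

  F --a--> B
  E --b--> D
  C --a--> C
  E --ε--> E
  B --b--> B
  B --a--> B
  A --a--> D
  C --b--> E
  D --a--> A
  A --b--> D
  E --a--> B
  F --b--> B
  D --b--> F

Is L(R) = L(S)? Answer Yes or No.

The string ab is accepted by R but rejected by S.
So L(R) ≠ L(S).

No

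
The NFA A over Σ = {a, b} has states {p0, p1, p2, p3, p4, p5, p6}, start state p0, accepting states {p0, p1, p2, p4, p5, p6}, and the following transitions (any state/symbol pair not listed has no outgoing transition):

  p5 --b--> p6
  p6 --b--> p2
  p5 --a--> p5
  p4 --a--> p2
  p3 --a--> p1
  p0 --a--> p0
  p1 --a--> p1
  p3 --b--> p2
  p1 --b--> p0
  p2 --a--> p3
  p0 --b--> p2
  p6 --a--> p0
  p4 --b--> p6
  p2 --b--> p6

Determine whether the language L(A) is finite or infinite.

State p0 is reachable from the start and can reach an accepting state, and it lies on the cycle p0 → p0.
Traversing that cycle any number of times yields accepted strings of unbounded length, so the language is infinite.

infinite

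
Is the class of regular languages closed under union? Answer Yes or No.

Yes

Given DFAs for L₁ and L₂, run them in parallel: the product automaton on Q₁ × Q₂ that accepts when either component is accepting recognises L₁ ∪ L₂ (equivalently, R₁ | R₂ is a regular expression for it).
So the regular languages are closed under union.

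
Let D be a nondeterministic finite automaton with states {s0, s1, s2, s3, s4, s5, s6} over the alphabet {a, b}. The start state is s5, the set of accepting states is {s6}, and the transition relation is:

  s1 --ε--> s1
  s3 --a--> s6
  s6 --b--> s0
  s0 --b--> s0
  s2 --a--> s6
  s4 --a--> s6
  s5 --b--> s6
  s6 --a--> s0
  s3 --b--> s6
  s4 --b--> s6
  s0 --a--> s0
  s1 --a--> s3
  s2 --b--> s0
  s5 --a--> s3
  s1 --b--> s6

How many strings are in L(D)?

The useful subgraph on states {s3, s5, s6} is acyclic, so L(D) is finite; the longest accepting path visits 3 useful states, giving maximum string length 2.
Counting accepting paths from s5 by length: 1 of length 1, 2 of length 2. Total 3.

3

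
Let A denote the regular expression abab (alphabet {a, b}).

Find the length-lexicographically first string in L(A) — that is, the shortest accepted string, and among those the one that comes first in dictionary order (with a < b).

abab

By inspection of the expression, no string of length less than 4 matches, and abab is the lexicographically first match of length 4.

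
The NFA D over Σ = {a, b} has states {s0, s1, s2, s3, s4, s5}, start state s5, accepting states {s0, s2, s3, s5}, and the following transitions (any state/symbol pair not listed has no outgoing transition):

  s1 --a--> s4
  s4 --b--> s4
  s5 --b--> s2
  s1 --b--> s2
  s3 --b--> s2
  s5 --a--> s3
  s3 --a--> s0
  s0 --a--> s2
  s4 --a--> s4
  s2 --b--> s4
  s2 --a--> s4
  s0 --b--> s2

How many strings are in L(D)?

7

The useful subgraph on states {s0, s2, s3, s5} is acyclic, so L(D) is finite; the longest accepting path visits 4 useful states, giving maximum string length 3.
Counting accepting paths from s5 by length: 1 of length 0, 2 of length 1, 2 of length 2, 2 of length 3. Total 7.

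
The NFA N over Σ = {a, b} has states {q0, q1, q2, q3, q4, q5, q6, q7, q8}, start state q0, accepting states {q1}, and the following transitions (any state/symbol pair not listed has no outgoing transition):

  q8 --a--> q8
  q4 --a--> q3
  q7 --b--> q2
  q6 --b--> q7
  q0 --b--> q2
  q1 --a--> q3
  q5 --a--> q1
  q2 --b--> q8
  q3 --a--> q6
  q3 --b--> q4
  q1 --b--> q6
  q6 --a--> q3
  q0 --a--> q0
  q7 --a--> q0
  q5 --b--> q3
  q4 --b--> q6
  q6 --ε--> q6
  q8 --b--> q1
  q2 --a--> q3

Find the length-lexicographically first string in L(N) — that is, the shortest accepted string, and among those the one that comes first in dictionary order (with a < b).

bbb

A breadth-first search from q0 reaches an accepting state first via the path q0 → q2 → q8 → q1 on input bbb.
No string of length < 3 is accepted (BFS exhausts all shorter strings without reaching an accepting state), and bbb is the lexicographically least accepting string of length 3.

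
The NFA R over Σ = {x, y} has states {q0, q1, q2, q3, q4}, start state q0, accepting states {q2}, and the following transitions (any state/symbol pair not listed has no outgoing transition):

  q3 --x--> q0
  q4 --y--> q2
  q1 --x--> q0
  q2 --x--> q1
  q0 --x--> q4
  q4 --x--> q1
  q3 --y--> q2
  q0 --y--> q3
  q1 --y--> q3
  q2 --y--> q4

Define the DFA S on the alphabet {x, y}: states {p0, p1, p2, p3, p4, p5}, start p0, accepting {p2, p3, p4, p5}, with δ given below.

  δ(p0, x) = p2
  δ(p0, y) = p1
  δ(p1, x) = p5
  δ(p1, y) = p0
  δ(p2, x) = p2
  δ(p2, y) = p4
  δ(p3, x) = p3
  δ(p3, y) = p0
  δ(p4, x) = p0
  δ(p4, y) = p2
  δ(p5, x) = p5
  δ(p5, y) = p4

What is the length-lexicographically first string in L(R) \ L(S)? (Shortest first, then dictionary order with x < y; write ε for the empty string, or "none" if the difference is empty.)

yy

The string yy is accepted by R but not by S.
No shorter string lies in the difference, and yy is the lexicographically first length-2 string in L(R) \ L(S).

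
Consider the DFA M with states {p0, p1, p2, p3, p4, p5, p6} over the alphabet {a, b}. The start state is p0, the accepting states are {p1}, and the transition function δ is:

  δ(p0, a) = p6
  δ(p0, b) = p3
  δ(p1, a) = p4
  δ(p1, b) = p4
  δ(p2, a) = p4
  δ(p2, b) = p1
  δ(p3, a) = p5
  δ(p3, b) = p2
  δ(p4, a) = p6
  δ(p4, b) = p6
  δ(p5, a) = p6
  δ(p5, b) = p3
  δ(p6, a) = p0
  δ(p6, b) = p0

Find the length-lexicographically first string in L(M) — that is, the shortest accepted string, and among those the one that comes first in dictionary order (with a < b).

bbb

A breadth-first search from p0 reaches an accepting state first via the path p0 → p3 → p2 → p1 on input bbb.
No string of length < 3 is accepted (BFS exhausts all shorter strings without reaching an accepting state), and bbb is the lexicographically least accepting string of length 3.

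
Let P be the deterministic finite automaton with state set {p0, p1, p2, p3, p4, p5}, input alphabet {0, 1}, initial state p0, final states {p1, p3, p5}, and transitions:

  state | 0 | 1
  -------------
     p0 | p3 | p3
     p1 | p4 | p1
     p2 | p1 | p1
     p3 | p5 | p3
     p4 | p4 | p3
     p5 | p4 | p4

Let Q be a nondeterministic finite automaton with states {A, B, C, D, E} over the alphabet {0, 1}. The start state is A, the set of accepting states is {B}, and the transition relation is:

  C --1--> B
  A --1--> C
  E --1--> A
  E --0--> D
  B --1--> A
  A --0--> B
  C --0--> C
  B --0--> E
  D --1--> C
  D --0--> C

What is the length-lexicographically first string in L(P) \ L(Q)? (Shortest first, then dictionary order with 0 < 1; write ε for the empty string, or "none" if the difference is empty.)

1

The string 1 is accepted by P but not by Q.
No shorter string lies in the difference, and 1 is the lexicographically first length-1 string in L(P) \ L(Q).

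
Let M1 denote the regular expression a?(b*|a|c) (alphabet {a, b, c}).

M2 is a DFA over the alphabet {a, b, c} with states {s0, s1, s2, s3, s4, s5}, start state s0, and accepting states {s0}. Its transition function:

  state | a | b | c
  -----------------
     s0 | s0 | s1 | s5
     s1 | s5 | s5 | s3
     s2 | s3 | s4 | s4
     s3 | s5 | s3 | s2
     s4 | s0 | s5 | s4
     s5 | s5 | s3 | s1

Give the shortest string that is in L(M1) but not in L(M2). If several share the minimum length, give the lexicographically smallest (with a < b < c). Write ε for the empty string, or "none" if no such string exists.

b

The string b is accepted by M1 but not by M2.
No shorter string lies in the difference, and b is the lexicographically first length-1 string in L(M1) \ L(M2).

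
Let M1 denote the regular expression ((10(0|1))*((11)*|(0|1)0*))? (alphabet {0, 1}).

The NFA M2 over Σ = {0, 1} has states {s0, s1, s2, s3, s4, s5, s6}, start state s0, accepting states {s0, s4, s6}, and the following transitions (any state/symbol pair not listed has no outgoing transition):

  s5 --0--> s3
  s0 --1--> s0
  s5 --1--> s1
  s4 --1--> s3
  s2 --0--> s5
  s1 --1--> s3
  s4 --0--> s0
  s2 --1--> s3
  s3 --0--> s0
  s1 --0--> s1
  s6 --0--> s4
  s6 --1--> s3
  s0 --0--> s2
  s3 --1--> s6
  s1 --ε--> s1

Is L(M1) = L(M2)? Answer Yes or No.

No

The string 0 is accepted by M1 but rejected by M2.
So L(M1) ≠ L(M2).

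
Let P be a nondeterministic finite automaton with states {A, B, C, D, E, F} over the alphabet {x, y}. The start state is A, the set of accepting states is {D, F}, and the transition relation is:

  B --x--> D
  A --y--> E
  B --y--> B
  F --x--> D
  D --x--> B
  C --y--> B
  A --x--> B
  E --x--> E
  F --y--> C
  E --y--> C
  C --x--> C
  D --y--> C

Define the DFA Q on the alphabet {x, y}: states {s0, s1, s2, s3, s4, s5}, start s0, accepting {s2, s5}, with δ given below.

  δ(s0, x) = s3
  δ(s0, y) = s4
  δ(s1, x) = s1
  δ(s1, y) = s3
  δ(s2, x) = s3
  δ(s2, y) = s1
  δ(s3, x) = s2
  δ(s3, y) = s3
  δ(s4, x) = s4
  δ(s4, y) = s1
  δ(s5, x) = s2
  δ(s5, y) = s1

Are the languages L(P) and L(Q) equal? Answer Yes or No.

Yes

Exploring the product automaton P × Q from the start pair (A, s0), following both machines on each input symbol, reaches 5 state pairs: (A, s0), (B, s3), (E, s4), (D, s2), (C, s1).
P accepts in {D, F} and Q accepts in {s2, s5}. In every reachable pair the two components are either both accepting — (D, s2) — or both non-accepting, so no string is accepted by exactly one of the machines: L(P) \ L(Q) and L(Q) \ L(P) are both empty.
Hence every string is accepted by P iff it is accepted by Q, and the two languages coincide.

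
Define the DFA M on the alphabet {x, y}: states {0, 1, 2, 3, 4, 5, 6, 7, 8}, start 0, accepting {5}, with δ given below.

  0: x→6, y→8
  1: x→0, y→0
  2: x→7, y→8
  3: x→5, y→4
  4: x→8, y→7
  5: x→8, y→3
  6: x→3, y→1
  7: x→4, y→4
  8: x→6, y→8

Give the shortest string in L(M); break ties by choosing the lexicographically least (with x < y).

xxx

A breadth-first search from 0 reaches an accepting state first via the path 0 → 6 → 3 → 5 on input xxx.
No string of length < 3 is accepted (BFS exhausts all shorter strings without reaching an accepting state), and xxx is the lexicographically least accepting string of length 3.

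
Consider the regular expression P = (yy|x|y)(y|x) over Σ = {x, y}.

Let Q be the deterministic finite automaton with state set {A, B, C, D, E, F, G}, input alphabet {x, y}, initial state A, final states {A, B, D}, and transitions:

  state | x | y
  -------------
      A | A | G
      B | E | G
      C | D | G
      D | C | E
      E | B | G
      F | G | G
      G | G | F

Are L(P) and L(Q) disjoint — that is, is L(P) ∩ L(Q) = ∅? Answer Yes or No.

The string xx is accepted by both P and Q.
Hence L(P) ∩ L(Q) ≠ ∅.

No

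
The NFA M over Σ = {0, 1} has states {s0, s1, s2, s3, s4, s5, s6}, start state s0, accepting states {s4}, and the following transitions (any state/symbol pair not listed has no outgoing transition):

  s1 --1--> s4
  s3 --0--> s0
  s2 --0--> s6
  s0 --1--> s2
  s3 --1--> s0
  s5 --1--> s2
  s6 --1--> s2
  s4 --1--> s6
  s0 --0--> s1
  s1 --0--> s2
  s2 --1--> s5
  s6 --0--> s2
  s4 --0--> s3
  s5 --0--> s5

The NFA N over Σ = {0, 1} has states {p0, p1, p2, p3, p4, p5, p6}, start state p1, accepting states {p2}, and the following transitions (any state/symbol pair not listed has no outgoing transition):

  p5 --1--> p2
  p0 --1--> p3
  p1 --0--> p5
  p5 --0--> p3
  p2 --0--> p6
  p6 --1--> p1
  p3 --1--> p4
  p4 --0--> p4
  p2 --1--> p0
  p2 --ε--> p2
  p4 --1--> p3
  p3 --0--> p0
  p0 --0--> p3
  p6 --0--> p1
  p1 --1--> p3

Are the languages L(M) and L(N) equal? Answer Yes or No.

Exploring the product automaton M × N from the start pair (s0, p1), following both machines on each input symbol, reaches 7 state pairs: (s0, p1), (s1, p5), (s2, p3), (s4, p2), (s6, p0), (s5, p4), (s3, p6).
M accepts in {s4} and N accepts in {p2}. In every reachable pair the two components are either both accepting — (s4, p2) — or both non-accepting, so no string is accepted by exactly one of the machines: L(M) \ L(N) and L(N) \ L(M) are both empty.
Hence every string is accepted by M iff it is accepted by N, and the two languages coincide.

Yes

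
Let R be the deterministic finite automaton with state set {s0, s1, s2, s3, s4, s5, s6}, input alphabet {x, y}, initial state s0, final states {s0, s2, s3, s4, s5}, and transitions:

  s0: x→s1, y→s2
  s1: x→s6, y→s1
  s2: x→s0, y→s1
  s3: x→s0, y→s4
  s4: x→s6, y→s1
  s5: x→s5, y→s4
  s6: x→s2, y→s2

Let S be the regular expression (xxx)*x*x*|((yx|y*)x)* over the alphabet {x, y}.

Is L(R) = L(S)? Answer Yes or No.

The string y is accepted by R but rejected by S.
So L(R) ≠ L(S).

No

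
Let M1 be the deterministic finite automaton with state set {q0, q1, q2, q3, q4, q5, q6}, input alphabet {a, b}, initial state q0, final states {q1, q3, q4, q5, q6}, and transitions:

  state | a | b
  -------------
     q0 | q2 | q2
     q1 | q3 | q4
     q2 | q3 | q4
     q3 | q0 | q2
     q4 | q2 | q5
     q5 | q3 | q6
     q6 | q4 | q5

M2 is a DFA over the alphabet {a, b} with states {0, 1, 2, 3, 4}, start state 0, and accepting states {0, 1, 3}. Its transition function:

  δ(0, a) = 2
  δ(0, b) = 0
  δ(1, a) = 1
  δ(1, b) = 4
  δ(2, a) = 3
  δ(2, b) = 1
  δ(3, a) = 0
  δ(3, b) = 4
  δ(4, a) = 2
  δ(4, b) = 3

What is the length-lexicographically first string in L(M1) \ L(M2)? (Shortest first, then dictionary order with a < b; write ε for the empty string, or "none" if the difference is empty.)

The string ba is accepted by M1 but not by M2.
No shorter string lies in the difference, and ba is the lexicographically first length-2 string in L(M1) \ L(M2).

ba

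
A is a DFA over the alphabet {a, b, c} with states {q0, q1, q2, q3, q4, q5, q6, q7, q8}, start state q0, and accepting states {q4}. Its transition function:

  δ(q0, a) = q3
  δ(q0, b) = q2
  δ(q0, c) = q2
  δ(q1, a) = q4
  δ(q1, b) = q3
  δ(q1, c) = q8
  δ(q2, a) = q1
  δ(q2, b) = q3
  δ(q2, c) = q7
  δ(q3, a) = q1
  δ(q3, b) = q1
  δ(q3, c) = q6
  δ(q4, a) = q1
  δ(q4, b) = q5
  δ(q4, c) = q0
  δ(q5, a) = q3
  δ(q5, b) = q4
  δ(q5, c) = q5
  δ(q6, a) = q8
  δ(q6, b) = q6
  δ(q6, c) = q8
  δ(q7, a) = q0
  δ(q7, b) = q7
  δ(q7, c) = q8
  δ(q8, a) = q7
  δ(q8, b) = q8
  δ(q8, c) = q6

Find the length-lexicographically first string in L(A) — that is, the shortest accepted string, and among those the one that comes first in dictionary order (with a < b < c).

aaa

A breadth-first search from q0 reaches an accepting state first via the path q0 → q3 → q1 → q4 on input aaa.
No string of length < 3 is accepted (BFS exhausts all shorter strings without reaching an accepting state), and aaa is the lexicographically least accepting string of length 3.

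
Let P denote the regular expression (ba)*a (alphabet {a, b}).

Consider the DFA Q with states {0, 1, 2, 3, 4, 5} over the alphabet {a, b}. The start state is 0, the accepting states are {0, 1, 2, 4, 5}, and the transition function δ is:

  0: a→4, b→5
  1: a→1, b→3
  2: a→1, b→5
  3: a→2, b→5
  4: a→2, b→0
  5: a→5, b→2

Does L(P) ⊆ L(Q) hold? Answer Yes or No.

Converting the expression P to a DFA (subset construction, then merging equivalent states) gives the minimal DFA with states {p0, p1, p2, p3}, start state p0, accepting states {p1} and transitions p0: a→p1, b→p2; p1: a→p3, b→p3; p2: a→p0, b→p3; p3: a→p3, b→p3.
Exploring the product automaton P × Q from the start pair (p0, 0), following both machines on each input symbol, reaches 16 state pairs: (p0, 0), (p1, 4), (p2, 5), (p3, 2), (p3, 0), (p0, 5), (p3, 1), (p3, 5), (p3, 4), (p1, 5), (p2, 2), (p3, 3), (p0, 1), (p1, 1), (p2, 3), (p0, 2).
P accepts in {p1} and Q accepts in {0, 1, 2, 4, 5}. The reachable pairs whose P-component is accepting are (p1, 4), (p1, 5), (p1, 1); in each of them the Q-component is accepting too, so the product for L(P) \ L(Q) (P-component accepting, Q-component rejecting) has no reachable accepting pair and the difference is empty.
Hence every string in L(P) is also in L(Q).

Yes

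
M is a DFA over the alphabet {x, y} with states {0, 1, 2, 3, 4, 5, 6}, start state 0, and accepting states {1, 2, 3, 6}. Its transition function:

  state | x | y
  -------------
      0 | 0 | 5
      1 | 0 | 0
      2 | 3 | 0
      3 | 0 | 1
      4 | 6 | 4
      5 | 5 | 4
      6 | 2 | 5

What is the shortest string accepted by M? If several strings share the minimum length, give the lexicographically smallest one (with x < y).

A breadth-first search from 0 reaches an accepting state first via the path 0 → 5 → 4 → 6 on input yyx.
No string of length < 3 is accepted (BFS exhausts all shorter strings without reaching an accepting state), and yyx is the lexicographically least accepting string of length 3.

yyx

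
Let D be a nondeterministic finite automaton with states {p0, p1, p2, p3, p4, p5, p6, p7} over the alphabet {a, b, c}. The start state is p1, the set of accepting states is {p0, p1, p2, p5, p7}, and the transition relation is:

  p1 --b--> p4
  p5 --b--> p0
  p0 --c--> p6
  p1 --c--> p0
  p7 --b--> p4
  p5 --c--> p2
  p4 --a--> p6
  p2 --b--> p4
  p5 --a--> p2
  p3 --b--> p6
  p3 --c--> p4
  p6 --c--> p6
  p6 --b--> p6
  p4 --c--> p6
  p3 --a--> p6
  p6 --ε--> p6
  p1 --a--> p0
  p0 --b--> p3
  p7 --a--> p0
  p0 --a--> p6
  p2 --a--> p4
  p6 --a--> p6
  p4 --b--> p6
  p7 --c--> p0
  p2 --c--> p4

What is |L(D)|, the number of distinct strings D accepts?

The useful subgraph on states {p0, p1} is acyclic, so L(D) is finite; the longest accepting path visits 2 useful states, giving maximum string length 1.
Counting accepting paths from p1 by length: 1 of length 0, 2 of length 1. Total 3.

3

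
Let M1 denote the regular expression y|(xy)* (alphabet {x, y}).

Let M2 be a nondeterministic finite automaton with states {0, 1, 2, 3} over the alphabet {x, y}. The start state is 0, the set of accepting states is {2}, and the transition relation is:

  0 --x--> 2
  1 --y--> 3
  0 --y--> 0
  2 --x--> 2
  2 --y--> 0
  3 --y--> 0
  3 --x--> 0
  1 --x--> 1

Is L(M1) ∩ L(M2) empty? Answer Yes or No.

Converting the expression M1 to a DFA (subset construction, then merging equivalent states) gives the minimal DFA with states {r0, r1, r2, r3, r4}, start state r0, accepting states {r0, r2, r4} and transitions r0: x→r1, y→r2; r1: x→r3, y→r4; r2: x→r3, y→r3; r3: x→r3, y→r3; r4: x→r1, y→r3.
Exploring the product automaton M1 × M2 from the start pair (r0, 0), following both machines on each input symbol, reaches 6 state pairs: (r0, 0), (r1, 2), (r2, 0), (r3, 2), (r4, 0), (r3, 0).
M1 accepts in {r0, r2, r4} and M2 accepts in {2}; no reachable pair has both components accepting, so no string drives both machines to acceptance simultaneously and L(M1) ∩ L(M2) = ∅.
So no string is accepted by both, and the intersection is empty.

Yes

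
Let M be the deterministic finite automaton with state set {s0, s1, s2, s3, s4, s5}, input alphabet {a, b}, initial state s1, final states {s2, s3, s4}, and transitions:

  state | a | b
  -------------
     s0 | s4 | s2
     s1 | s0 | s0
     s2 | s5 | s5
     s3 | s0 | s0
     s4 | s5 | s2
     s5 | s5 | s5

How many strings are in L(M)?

The useful subgraph on states {s0, s1, s2, s4} is acyclic, so L(M) is finite; the longest accepting path visits 4 useful states, giving maximum string length 3.
Counting accepting paths from s1 by length: 4 of length 2, 2 of length 3. Total 6.

6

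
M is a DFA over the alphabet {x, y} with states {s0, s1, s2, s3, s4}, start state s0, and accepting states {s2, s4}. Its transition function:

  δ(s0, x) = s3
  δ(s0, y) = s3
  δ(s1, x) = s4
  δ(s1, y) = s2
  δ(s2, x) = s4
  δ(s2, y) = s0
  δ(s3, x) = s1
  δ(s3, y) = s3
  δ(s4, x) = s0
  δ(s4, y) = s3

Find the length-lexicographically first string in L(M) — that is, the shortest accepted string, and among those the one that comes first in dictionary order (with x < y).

A breadth-first search from s0 reaches an accepting state first via the path s0 → s3 → s1 → s4 on input xxx.
No string of length < 3 is accepted (BFS exhausts all shorter strings without reaching an accepting state), and xxx is the lexicographically least accepting string of length 3.

xxx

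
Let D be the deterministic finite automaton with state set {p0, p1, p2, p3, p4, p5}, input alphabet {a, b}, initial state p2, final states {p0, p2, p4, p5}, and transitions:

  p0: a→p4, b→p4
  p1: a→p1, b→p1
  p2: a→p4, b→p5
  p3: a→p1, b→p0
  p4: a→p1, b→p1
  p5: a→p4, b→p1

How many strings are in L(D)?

4

The useful subgraph on states {p2, p4, p5} is acyclic, so L(D) is finite; the longest accepting path visits 3 useful states, giving maximum string length 2.
Counting accepting paths from p2 by length: 1 of length 0, 2 of length 1, 1 of length 2. Total 4.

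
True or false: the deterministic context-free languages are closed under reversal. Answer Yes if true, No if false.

L = {c bⁿaⁿ : n≥0} ∪ {d b²ⁿaⁿ : n≥0} is a DCFL: the first symbol tells a deterministic PDA whether to pop one or two b's per a. Its reversal Lᴿ = {aⁿbⁿ c : n≥0} ∪ {aⁿb²ⁿ d : n≥0} is not. DCFLs are closed under right quotient by regular languages, and Lᴿ/{c, d} = {aⁿbⁿ : n≥0} ∪ {aⁿb²ⁿ : n≥0} — the standard context-free language accepted by no deterministic PDA (intuitively the machine would have to commit to a b-to-a ratio before the distinguishing marker arrives; formally, a DPDA for it would have a single run on aⁿb²ⁿ, accepting after the prefix aⁿbⁿ and accepting again after n more b's; an ordinary PDA that simulates it on a's and b's and, at any moment when it is accepting, may switch to reading only a fresh letter e while feeding each e to the simulation as a b, would accept aⁱbʲeᵏ (k≥1) exactly when both aⁱbʲ and aⁱbʲ⁺ᵏ are in the language, i.e. its language intersected with the regular set a*b*e⁺ would be exactly {aⁿbⁿeⁿ : n≥1} — impossible, since context-free languages are closed under intersection with regular sets and {aⁿbⁿeⁿ} is not context-free). So Lᴿ cannot be a DCFL.

No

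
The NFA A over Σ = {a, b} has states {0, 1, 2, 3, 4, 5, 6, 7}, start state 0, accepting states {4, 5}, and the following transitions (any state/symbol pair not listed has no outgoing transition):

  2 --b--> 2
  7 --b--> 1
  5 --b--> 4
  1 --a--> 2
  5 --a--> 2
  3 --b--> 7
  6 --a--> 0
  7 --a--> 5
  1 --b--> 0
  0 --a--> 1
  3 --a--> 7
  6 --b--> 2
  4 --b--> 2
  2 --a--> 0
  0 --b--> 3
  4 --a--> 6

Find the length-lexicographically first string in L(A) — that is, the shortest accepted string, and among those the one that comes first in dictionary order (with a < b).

baa

A breadth-first search from 0 reaches an accepting state first via the path 0 → 3 → 7 → 5 on input baa.
No string of length < 3 is accepted (BFS exhausts all shorter strings without reaching an accepting state), and baa is the lexicographically least accepting string of length 3.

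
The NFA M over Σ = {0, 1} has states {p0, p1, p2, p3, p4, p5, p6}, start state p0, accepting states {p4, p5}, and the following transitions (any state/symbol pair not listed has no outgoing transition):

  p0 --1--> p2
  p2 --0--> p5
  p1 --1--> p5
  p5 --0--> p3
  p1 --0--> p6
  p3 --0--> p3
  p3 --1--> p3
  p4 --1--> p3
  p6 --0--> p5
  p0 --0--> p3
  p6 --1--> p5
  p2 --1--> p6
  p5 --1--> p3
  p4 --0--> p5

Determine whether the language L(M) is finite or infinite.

The useful states (reachable from p0 and able to reach an accepting state) are {p0, p2, p5, p6}.
Restricted to these states the transition graph has no cycle, so every accepting path has bounded length and L is finite.

finite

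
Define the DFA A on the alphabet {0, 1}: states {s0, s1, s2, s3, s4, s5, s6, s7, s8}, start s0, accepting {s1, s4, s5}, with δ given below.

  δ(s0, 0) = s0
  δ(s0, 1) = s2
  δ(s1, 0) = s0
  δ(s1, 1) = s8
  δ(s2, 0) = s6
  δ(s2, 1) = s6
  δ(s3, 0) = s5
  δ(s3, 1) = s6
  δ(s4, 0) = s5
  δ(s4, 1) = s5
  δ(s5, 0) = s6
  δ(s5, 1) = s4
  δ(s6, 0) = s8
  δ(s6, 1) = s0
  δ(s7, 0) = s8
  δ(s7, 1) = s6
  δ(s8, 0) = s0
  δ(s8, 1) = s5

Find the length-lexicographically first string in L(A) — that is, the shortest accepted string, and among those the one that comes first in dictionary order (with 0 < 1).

1001

A breadth-first search from s0 reaches an accepting state first via the path s0 → s2 → s6 → s8 → s5 on input 1001.
No string of length < 4 is accepted (BFS exhausts all shorter strings without reaching an accepting state), and 1001 is the lexicographically least accepting string of length 4.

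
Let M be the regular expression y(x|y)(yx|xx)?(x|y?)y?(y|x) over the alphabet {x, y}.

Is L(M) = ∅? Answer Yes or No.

The string yxx matches the expression, so it belongs to L(M).
Since L(M) contains at least one string, it is not empty.

No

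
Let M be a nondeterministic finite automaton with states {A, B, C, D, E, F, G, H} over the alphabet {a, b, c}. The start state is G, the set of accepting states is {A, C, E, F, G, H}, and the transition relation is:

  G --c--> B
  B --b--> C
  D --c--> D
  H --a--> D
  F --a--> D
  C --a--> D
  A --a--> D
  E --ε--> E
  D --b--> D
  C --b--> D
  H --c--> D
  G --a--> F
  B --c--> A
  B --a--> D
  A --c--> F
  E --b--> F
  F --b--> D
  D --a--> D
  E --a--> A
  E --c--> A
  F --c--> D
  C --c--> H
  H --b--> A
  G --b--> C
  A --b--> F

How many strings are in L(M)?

15

The useful subgraph on states {A, B, C, F, G, H} is acyclic, so L(M) is finite; the longest accepting path visits 6 useful states, giving maximum string length 5.
Counting accepting paths from G by length: 1 of length 0, 2 of length 1, 3 of length 2, 4 of length 3, 3 of length 4, 2 of length 5. Total 15.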